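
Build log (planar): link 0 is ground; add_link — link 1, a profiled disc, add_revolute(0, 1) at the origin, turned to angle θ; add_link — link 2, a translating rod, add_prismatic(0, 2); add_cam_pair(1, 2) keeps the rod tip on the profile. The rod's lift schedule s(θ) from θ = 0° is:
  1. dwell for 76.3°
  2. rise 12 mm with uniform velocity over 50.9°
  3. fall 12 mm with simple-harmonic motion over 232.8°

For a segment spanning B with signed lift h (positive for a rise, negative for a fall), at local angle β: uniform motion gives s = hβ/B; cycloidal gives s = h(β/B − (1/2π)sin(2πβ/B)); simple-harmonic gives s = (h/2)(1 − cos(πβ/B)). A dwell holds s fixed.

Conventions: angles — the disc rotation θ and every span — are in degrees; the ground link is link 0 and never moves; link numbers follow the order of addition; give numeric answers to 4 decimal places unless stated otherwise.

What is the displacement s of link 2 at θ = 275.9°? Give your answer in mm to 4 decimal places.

seg 1 [0°–76.3°] dwell: s stays 0.0000
seg 2 [76.3°–127.2°] uniform, h=12: full span → s += 12 → s = 12.0000
seg 3 [127.2°–360°] simple-harmonic, h=-12: θ=275.9° here. β=148.7, B=232.8. -12/2·(1 − cos(π·0.6387)) = -8.5333 → s = 3.4667

3.4667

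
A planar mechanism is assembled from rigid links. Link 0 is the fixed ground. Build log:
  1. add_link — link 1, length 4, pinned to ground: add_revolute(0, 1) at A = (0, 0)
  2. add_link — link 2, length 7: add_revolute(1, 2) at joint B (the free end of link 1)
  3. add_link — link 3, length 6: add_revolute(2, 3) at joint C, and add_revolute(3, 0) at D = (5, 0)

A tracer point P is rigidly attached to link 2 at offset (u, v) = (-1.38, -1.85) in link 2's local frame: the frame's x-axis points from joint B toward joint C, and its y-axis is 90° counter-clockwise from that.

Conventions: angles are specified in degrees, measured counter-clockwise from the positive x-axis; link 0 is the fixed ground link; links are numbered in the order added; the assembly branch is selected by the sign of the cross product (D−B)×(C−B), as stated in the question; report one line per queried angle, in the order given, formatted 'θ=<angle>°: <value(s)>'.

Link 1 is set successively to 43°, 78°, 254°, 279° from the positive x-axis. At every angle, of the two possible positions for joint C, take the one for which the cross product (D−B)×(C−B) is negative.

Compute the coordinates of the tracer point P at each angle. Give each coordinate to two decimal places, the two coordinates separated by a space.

A=(0,0), D=(5.00,0)
θ=43°: B = A + 4.00·(cos43°, sin43°) = (2.9254, 2.7280)
θ=43°: |BD| = 3.4272
θ=43°: circle(B,7.00) ∩ circle(D,6.00): a=3.6102, h=5.9972
θ=43°:   candidates: C₊=(9.8844,3.4846) cross=20.554; C₋=(0.3371,-3.7759) cross=-20.554
θ=43°:   branch - wants cross < 0 → take C=(0.3371,-3.7759) (cross=-20.554)
θ=43°: ex = (C−B)/|BC| = (-0.3698,-0.9291); ey = (0.9291,-0.3698)
θ=43°: P = B + -1.38·ex + -1.85·ey = (1.7168,4.6942)
θ=78°: B = A + 4.00·(cos78°, sin78°) = (0.8316, 3.9126)
θ=78°: |BD| = 5.7170
θ=78°: circle(B,7.00) ∩ circle(D,6.00): a=3.9954, h=5.7477
θ=78°:   candidates: C₊=(7.6785,5.3690) cross=32.860; C₋=(-0.1888,-3.0126) cross=-32.860
θ=78°:   branch - wants cross < 0 → take C=(-0.1888,-3.0126) (cross=-32.860)
θ=78°: ex = (C−B)/|BC| = (-0.1458,-0.9893); ey = (0.9893,-0.1458)
θ=78°: P = B + -1.38·ex + -1.85·ey = (-0.7974,5.5475)
θ=254°: B = A + 4.00·(cos254°, sin254°) = (-1.1025, -3.8450)
θ=254°: |BD| = 7.2129
θ=254°: circle(B,7.00) ∩ circle(D,6.00): a=4.5076, h=5.3555
θ=254°:   candidates: C₊=(-0.1438,3.0890) cross=38.629; C₋=(5.5661,-5.9732) cross=-38.629
θ=254°:   branch - wants cross < 0 → take C=(5.5661,-5.9732) (cross=-38.629)
θ=254°: ex = (C−B)/|BC| = (0.9527,-0.3040); ey = (0.3040,0.9527)
θ=254°: P = B + -1.38·ex + -1.85·ey = (-2.9797,-5.1879)
θ=279°: B = A + 4.00·(cos279°, sin279°) = (0.6257, -3.9508)
θ=279°: |BD| = 5.8943
θ=279°: circle(B,7.00) ∩ circle(D,6.00): a=4.0499, h=5.7095
θ=279°:   candidates: C₊=(-0.1956,3.0009) cross=33.653; C₋=(7.4581,-5.4733) cross=-33.653
θ=279°:   branch - wants cross < 0 → take C=(7.4581,-5.4733) (cross=-33.653)
θ=279°: ex = (C−B)/|BC| = (0.9761,-0.2175); ey = (0.2175,0.9761)
θ=279°: P = B + -1.38·ex + -1.85·ey = (-1.1236,-5.4563)

θ=43°: 1.72 4.69
θ=78°: -0.80 5.55
θ=254°: -2.98 -5.19
θ=279°: -1.12 -5.46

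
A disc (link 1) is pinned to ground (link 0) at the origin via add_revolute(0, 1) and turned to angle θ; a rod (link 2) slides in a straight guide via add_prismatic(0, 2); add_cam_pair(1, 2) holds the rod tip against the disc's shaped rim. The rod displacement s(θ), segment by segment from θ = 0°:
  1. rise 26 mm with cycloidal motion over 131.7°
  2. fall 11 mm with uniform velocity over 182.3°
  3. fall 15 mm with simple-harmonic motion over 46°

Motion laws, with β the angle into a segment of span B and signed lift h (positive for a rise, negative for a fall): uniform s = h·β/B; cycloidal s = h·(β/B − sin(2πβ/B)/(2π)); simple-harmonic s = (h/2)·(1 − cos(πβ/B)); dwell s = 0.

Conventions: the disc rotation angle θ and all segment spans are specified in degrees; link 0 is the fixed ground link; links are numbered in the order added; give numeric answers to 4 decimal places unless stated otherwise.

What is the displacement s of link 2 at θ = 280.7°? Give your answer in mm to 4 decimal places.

segment 1 (0° to 131.7°, cycloidal, h = 26) is passed completely: s = 0.0000 + (26) = 26.0000
θ = 280.7° falls in segment 2 (131.7° to 314°, uniform, h = -11): β = 280.7 − 131.7 = 149°, B = 182.3°; Δs = -11·149/182.3 = -8.9907; s = 26.0000 − 8.9907 = 17.0093

17.0093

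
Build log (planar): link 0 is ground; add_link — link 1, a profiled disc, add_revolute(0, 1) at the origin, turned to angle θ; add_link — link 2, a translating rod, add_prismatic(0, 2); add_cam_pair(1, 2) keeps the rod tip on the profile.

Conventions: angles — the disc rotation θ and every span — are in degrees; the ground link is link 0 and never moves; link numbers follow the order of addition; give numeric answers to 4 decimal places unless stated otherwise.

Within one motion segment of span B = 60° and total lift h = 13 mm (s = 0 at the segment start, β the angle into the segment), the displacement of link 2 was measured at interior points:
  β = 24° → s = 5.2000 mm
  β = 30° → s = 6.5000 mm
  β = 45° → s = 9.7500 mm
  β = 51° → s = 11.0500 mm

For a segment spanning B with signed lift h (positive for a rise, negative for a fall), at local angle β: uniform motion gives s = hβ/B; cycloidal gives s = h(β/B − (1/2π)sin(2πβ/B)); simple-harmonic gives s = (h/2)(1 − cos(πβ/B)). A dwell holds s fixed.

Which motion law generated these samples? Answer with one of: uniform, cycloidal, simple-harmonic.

candidates at β/B = r: uniform s = h·r (linear in β); cycloidal s = h·(r − sin(2πr)/(2π)); simple-harmonic s = (h/2)(1 − cos(πr))
β=24°: printed 5.2000 | uniform 5.2000, cycloidal 3.9839, simple-harmonic 4.4914
β=30°: printed 6.5000 | uniform 6.5000, cycloidal 6.5000, simple-harmonic 6.5000
β=45°: printed 9.7500 | uniform 9.7500, cycloidal 11.8190, simple-harmonic 11.0962
β=51°: printed 11.0500 | uniform 11.0500, cycloidal 12.7239, simple-harmonic 12.2915
only one law matches every sample → uniform

uniform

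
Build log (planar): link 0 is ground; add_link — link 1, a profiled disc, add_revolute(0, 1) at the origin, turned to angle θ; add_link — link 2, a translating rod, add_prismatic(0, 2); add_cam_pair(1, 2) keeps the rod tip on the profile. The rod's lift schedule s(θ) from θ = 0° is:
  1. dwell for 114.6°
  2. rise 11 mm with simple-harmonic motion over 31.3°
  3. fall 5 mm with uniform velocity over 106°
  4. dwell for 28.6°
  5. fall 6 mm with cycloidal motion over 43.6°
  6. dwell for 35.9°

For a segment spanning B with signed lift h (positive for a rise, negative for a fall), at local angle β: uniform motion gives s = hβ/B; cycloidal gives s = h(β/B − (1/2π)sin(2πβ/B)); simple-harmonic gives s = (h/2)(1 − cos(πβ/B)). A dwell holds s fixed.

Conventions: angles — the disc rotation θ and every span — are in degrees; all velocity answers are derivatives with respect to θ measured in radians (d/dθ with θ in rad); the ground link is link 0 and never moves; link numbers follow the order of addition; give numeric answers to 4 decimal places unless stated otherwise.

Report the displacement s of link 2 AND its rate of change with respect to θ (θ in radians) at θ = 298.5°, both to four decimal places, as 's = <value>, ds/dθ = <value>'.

seg 1 [0°–114.6°] dwell: s stays 0.0000
seg 2 [114.6°–145.9°] simple-harmonic, h=11: full span → s += 11 → s = 11.0000
seg 3 [145.9°–251.9°] uniform, h=-5: full span → s += -5 → s = 6.0000
seg 4 [251.9°–280.5°] dwell: s stays 6.0000
seg 5 [280.5°–324.1°] cycloidal, h=-6: θ=298.5° here. β=18, B=43.6. -6·(0.4128 − sin(2π·0.4128)/(2π)) = -1.9799 → s = 4.0201
velocity in seg [280.5°–324.1°] (cycloidal), θ in radians: β = 18° = 0.3142 rad, B = 43.6° = 0.7610 rad; ds/dθ = (h/B)(1 − cos(2πβ/B)) = ((-6)/0.7610)(1 − cos(2π·0.4128)) = -14.616476 mm/rad

s = 4.0201, ds/dθ = -14.6165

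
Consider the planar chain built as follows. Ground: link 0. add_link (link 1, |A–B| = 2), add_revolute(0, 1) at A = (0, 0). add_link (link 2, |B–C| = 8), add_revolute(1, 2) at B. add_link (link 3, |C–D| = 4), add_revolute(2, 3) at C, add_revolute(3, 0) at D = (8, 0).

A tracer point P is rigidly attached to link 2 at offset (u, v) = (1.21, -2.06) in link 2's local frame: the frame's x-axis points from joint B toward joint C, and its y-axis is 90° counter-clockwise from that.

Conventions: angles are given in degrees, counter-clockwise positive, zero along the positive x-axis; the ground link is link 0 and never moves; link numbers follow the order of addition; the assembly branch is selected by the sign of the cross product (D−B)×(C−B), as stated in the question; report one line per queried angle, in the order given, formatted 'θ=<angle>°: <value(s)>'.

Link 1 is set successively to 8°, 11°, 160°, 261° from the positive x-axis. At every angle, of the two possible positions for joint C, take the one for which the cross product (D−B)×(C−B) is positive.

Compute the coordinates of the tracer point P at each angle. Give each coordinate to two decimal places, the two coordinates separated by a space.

A=(0,0), D=(8.00,0)
θ=8°: B = A + 2.00·(cos8°, sin8°) = (1.9805, 0.2783)
θ=8°: |BD| = 6.0259
θ=8°: circle(B,8.00) ∩ circle(D,4.00): a=6.9958, h=3.8806
θ=8°:   candidates: C₊=(9.1481,3.8317) cross=23.384; C₋=(8.7896,-3.9213) cross=-23.384
θ=8°:   branch + wants cross > 0 → take C=(9.1481,3.8317) (cross=23.384)
θ=8°: ex = (C−B)/|BC| = (0.8959,0.4442); ey = (-0.4442,0.8959)
θ=8°: P = B + 1.21·ex + -2.06·ey = (3.9796,-1.0299)
θ=11°: B = A + 2.00·(cos11°, sin11°) = (1.9633, 0.3816)
θ=11°: |BD| = 6.0488
θ=11°: circle(B,8.00) ∩ circle(D,4.00): a=6.9921, h=3.8872
θ=11°:   candidates: C₊=(9.1867,3.8199) cross=23.513; C₋=(8.6962,-3.9389) cross=-23.513
θ=11°:   branch + wants cross > 0 → take C=(9.1867,3.8199) (cross=23.513)
θ=11°: ex = (C−B)/|BC| = (0.9029,0.4298); ey = (-0.4298,0.9029)
θ=11°: P = B + 1.21·ex + -2.06·ey = (3.9412,-0.9584)
θ=160°: B = A + 2.00·(cos160°, sin160°) = (-1.8794, 0.6840)
θ=160°: |BD| = 9.9030
θ=160°: circle(B,8.00) ∩ circle(D,4.00): a=7.3750, h=3.0999
θ=160°:   candidates: C₊=(5.6921,3.2671) cross=30.698; C₋=(5.2639,-2.9178) cross=-30.698
θ=160°:   branch + wants cross > 0 → take C=(5.6921,3.2671) (cross=30.698)
θ=160°: ex = (C−B)/|BC| = (0.9464,0.3229); ey = (-0.3229,0.9464)
θ=160°: P = B + 1.21·ex + -2.06·ey = (-0.0691,-0.8749)
θ=261°: B = A + 2.00·(cos261°, sin261°) = (-0.3129, -1.9754)
θ=261°: |BD| = 8.5443
θ=261°: circle(B,8.00) ∩ circle(D,4.00): a=7.0810, h=3.7227
θ=261°:   candidates: C₊=(5.7157,3.2836) cross=31.808; C₋=(7.4370,-3.9602) cross=-31.808
θ=261°:   branch + wants cross > 0 → take C=(5.7157,3.2836) (cross=31.808)
θ=261°: ex = (C−B)/|BC| = (0.7536,0.6574); ey = (-0.6574,0.7536)
θ=261°: P = B + 1.21·ex + -2.06·ey = (1.9531,-2.7323)

θ=8°: 3.98 -1.03
θ=11°: 3.94 -0.96
θ=160°: -0.07 -0.87
θ=261°: 1.95 -2.73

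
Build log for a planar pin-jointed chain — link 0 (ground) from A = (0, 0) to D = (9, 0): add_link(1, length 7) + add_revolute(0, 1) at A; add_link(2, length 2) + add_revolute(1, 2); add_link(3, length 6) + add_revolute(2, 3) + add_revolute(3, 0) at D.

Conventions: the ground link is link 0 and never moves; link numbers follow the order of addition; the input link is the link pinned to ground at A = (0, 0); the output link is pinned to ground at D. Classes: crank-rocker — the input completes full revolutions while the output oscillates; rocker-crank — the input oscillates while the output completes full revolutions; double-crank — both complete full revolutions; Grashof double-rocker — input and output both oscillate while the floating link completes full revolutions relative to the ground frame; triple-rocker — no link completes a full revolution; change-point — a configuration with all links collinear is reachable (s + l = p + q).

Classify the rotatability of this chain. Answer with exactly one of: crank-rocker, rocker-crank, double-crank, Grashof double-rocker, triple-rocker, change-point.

lengths: ground=9, input=7, coupler=2, output=6
sorted: s=2 (shortest), l=9 (longest), p+q=13
s + l = 11 vs p + q = 13
s + l < p + q (Grashof) with shortest = coupler link → Grashof double-rocker

Grashof double-rocker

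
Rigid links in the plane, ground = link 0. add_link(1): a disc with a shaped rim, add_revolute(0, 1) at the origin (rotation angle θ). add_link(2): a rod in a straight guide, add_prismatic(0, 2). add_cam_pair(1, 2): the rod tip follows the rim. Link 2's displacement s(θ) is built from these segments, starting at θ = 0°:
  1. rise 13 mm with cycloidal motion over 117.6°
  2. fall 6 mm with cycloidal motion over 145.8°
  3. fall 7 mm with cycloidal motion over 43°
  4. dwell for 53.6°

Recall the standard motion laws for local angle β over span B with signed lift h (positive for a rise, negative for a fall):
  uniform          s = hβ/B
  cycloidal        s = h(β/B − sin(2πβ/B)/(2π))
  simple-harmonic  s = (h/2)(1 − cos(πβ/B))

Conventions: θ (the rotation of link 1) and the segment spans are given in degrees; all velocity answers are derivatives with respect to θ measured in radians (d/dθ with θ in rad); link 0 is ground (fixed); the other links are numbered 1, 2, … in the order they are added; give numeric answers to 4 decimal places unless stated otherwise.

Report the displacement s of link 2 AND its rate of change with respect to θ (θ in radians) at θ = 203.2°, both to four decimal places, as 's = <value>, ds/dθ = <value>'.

segment 1 (0° to 117.6°, cycloidal, h = 13) is passed completely: s = 0.0000 + (13) = 13.0000
θ = 203.2° falls in segment 2 (117.6° to 263.4°, cycloidal, h = -6): β = 203.2 − 117.6 = 85.6°, B = 145.8°; Δs = -6·(0.5871 − sin(2π·0.5871)/(2π)) = -4.0196; s = 13.0000 − 4.0196 = 8.9804
velocity in seg [117.6°–263.4°] (cycloidal), θ in radians: β = 85.6° = 1.4940 rad, B = 145.8° = 2.5447 rad; ds/dθ = (h/B)(1 − cos(2πβ/B)) = ((-6)/2.5447)(1 − cos(2π·0.5871)) = -4.371296 mm/rad

s = 8.9804, ds/dθ = -4.3713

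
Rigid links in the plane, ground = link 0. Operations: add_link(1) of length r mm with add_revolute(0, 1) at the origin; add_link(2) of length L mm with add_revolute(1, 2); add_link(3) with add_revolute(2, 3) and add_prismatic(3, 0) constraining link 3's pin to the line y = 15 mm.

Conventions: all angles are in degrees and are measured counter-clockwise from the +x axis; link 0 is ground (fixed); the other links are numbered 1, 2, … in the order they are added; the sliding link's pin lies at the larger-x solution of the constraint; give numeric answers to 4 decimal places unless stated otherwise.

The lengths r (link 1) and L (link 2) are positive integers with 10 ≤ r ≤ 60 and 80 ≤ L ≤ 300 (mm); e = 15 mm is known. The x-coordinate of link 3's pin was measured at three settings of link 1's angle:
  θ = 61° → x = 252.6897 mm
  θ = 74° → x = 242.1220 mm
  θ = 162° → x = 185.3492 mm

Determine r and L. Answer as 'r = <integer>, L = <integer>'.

constraint per measurement: (x − r cos θ)² + (r sin θ − e)² = L²
subtracting the θ₁ and θ₂ equations cancels the r² and L² terms:
r = (x₁² − x₂²) / (2[(x₁cos θ₁ + e sin θ₁) − (x₂cos θ₂ + e sin θ₂)]) = 48.0001 → r = 48
L² = (x₁ − r cos θ₁)² + (r sin θ₁ − e)² = 53361.0179 → L = 231.0000 → L = 231
check at θ₃=162°: x = 185.3492 (printed 185.3492) ✓

r = 48, L = 231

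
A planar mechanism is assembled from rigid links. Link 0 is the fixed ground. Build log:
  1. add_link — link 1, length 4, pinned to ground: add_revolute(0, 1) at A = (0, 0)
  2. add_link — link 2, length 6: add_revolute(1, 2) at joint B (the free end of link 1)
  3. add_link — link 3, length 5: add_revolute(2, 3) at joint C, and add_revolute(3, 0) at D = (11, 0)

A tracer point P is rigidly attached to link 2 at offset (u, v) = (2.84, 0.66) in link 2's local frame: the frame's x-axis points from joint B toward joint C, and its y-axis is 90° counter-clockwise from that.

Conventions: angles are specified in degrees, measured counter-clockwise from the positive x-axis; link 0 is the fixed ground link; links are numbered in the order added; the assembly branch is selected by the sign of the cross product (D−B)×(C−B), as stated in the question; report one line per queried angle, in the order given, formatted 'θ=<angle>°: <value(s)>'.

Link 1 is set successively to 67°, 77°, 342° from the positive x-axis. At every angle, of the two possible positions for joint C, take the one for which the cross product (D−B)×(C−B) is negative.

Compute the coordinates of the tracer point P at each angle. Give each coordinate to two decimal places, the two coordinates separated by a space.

A=(0,0), D=(11.00,0)
θ=67°: B = A + 4.00·(cos67°, sin67°) = (1.5629, 3.6820)
θ=67°: |BD| = 10.1299
θ=67°: circle(B,6.00) ∩ circle(D,5.00): a=5.6079, h=2.1334
θ=67°:   candidates: C₊=(7.5627,3.6311) cross=21.611; C₋=(6.0118,-0.3438) cross=-21.611
θ=67°:   branch - wants cross < 0 → take C=(6.0118,-0.3438) (cross=-21.611)
θ=67°: ex = (C−B)/|BC| = (0.7415,-0.6710); ey = (0.6710,0.7415)
θ=67°: P = B + 2.84·ex + 0.66·ey = (4.1116,2.2658)
θ=77°: B = A + 4.00·(cos77°, sin77°) = (0.8998, 3.8975)
θ=77°: |BD| = 10.8261
θ=77°: circle(B,6.00) ∩ circle(D,5.00): a=5.9211, h=0.9700
θ=77°:   candidates: C₊=(6.7731,2.6708) cross=10.501; C₋=(6.0747,0.8609) cross=-10.501
θ=77°:   branch - wants cross < 0 → take C=(6.0747,0.8609) (cross=-10.501)
θ=77°: ex = (C−B)/|BC| = (0.8625,-0.5061); ey = (0.5061,0.8625)
θ=77°: P = B + 2.84·ex + 0.66·ey = (3.6833,3.0294)
θ=342°: B = A + 4.00·(cos342°, sin342°) = (3.8042, -1.2361)
θ=342°: |BD| = 7.3012
θ=342°: circle(B,6.00) ∩ circle(D,5.00): a=4.4039, h=4.0750
θ=342°:   candidates: C₊=(7.4547,3.5257) cross=29.752; C₋=(8.8344,-4.5067) cross=-29.752
θ=342°:   branch - wants cross < 0 → take C=(8.8344,-4.5067) (cross=-29.752)
θ=342°: ex = (C−B)/|BC| = (0.8384,-0.5451); ey = (0.5451,0.8384)
θ=342°: P = B + 2.84·ex + 0.66·ey = (6.5450,-2.2308)

θ=67°: 4.11 2.27
θ=77°: 3.68 3.03
θ=342°: 6.54 -2.23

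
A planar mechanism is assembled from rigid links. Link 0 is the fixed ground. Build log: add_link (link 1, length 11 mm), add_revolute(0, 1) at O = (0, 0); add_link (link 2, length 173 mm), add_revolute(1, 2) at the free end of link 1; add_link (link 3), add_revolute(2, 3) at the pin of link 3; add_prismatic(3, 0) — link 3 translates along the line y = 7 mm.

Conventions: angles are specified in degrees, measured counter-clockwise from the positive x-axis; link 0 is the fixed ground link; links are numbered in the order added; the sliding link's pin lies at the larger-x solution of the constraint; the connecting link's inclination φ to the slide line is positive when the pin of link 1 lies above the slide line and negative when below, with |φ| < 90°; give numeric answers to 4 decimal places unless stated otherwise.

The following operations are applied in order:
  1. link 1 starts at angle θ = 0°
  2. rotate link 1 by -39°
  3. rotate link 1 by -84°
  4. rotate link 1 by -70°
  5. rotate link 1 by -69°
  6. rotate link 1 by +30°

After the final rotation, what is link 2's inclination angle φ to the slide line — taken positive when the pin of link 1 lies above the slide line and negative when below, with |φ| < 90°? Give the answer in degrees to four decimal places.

geometry: r = 11 mm, L = 173 mm, e = 7 mm; θ starts at 0°
rotate link 1 by -39°: θ ← 0° -39° = -39°
rotate link 1 by -84°: θ ← -39° -84° = -123°
rotate link 1 by -70°: θ ← -123° -70° = -193°
rotate link 1 by -69°: θ ← -193° -69° = -262°
rotate link 1 by +30°: θ ← -262° +30° = -232°
h = r sin θ − e = 8.668118 − 7 = 1.668118
sin φ = h / L = 1.668118 / 173 = 0.00964230
φ = arcsin(0.00964230) = 0.552472°

0.5525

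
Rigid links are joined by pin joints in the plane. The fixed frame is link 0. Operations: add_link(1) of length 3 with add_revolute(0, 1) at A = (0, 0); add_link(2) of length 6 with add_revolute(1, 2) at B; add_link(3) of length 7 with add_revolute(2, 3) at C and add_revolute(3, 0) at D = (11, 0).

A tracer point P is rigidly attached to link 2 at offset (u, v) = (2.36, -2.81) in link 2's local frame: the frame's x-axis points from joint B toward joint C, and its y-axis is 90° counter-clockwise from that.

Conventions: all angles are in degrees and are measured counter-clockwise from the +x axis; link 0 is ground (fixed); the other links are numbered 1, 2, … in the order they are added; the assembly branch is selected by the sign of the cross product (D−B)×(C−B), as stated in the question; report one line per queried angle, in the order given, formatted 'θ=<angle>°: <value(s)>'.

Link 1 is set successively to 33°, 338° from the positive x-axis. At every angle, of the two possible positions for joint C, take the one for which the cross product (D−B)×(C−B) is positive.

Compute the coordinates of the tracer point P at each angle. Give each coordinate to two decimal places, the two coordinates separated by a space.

A=(0,0), D=(11.00,0)
θ=33°: B = A + 3.00·(cos33°, sin33°) = (2.5160, 1.6339)
θ=33°: |BD| = 8.6399
θ=33°: circle(B,6.00) ∩ circle(D,7.00): a=3.5676, h=4.8241
θ=33°:   candidates: C₊=(6.9316,5.6963) cross=41.680; C₋=(5.1070,-3.7778) cross=-41.680
θ=33°:   branch + wants cross > 0 → take C=(6.9316,5.6963) (cross=41.680)
θ=33°: ex = (C−B)/|BC| = (0.7359,0.6771); ey = (-0.6771,0.7359)
θ=33°: P = B + 2.36·ex + -2.81·ey = (6.1553,1.1638)
θ=338°: B = A + 3.00·(cos338°, sin338°) = (2.7816, -1.1238)
θ=338°: |BD| = 8.2949
θ=338°: circle(B,6.00) ∩ circle(D,7.00): a=3.3639, h=4.9683
θ=338°:   candidates: C₊=(5.4413,4.2545) cross=41.212; C₋=(6.7875,-5.5906) cross=-41.212
θ=338°:   branch + wants cross > 0 → take C=(5.4413,4.2545) (cross=41.212)
θ=338°: ex = (C−B)/|BC| = (0.4433,0.8964); ey = (-0.8964,0.4433)
θ=338°: P = B + 2.36·ex + -2.81·ey = (6.3465,-0.2540)

θ=33°: 6.16 1.16
θ=338°: 6.35 -0.25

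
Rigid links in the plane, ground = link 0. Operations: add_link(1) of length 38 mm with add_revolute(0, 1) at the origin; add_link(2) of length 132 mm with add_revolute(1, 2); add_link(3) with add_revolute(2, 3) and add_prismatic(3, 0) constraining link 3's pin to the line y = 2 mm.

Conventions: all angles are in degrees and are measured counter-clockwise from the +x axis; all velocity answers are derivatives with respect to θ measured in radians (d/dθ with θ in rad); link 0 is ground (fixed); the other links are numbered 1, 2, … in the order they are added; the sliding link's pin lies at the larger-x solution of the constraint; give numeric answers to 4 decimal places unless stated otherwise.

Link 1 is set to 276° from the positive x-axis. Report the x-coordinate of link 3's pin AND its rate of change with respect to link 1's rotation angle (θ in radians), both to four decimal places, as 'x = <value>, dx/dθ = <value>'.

geometry: r = 38 mm, L = 132 mm, e = 2 mm
crank pin P = (r cos θ, r sin θ) = (3.972082, -37.791832)
h = r sin θ − e = -37.791832 − 2 = -39.791832
x = r cos θ + √(L² − h²) = 3.972082 + 125.859486 = 129.831567
dx/dθ = −r sin θ − h·r cos θ/√(L² − h²) (θ in radians; h = -39.791832) = 39.047648

x = 129.8316, dx/dθ = 39.0476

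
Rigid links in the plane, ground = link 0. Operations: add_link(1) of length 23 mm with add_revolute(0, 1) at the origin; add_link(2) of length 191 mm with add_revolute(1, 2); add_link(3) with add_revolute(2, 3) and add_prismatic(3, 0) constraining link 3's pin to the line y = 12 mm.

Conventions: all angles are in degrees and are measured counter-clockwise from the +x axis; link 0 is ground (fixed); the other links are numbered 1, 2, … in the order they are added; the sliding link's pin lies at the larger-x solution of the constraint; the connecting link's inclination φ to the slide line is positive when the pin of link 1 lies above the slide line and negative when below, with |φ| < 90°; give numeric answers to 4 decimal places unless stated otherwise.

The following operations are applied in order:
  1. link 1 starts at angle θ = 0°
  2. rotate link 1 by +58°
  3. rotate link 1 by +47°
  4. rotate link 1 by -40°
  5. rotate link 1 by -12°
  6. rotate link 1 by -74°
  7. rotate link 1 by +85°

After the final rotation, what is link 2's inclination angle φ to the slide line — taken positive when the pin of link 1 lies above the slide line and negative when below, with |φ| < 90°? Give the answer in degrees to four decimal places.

geometry: r = 23 mm, L = 191 mm, e = 12 mm; θ starts at 0°
rotate link 1 by +58°: θ ← 0° +58° = 58°
rotate link 1 by +47°: θ ← 58° +47° = 105°
rotate link 1 by -40°: θ ← 105° -40° = 65°
rotate link 1 by -12°: θ ← 65° -12° = 53°
rotate link 1 by -74°: θ ← 53° -74° = -21°
rotate link 1 by +85°: θ ← -21° +85° = 64°
h = r sin θ − e = 20.672263 − 12 = 8.672263
sin φ = h / L = 8.672263 / 191 = 0.04540452
φ = arcsin(0.04540452) = 2.602382°

2.6024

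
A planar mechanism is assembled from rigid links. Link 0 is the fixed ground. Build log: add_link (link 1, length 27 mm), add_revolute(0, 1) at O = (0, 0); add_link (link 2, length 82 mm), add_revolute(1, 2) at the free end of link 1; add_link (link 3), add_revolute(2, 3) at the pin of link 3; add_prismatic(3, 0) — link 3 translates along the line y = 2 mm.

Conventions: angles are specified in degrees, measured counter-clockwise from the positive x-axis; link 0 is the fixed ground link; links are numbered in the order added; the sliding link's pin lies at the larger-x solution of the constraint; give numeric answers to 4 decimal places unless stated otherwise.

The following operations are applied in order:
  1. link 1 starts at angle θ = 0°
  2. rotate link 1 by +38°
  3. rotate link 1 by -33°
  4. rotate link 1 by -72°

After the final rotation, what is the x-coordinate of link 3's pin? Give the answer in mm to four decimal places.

geometry: r = 27 mm, L = 82 mm, e = 2 mm; θ starts at 0°
rotate link 1 by +38°: θ ← 0° +38° = 38°
rotate link 1 by -33°: θ ← 38° -33° = 5°
rotate link 1 by -72°: θ ← 5° -72° = -67°
crank pin P = (r cos θ, r sin θ) = (10.549740, -24.853631)
h = r sin θ − e = -24.853631 − 2 = -26.853631
x = r cos θ + √(L² − h²) = 10.549740 + 77.478271 = 88.028012

88.0280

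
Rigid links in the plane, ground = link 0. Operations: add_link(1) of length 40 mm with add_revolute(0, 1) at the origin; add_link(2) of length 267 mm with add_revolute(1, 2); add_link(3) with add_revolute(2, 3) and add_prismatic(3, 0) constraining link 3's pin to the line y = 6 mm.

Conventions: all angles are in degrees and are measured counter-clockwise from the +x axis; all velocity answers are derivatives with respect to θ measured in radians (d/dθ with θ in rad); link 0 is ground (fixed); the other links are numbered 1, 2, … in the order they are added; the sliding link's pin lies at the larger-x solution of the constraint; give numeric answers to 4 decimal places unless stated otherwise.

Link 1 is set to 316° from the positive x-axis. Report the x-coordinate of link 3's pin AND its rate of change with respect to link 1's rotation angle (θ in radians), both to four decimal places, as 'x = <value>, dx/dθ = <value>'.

geometry: r = 40 mm, L = 267 mm, e = 6 mm
crank pin P = (r cos θ, r sin θ) = (28.773592, -27.786335)
h = r sin θ − e = -27.786335 − 6 = -33.786335
x = r cos θ + √(L² − h²) = 28.773592 + 264.853702 = 293.627294
dx/dθ = −r sin θ − h·r cos θ/√(L² − h²) (θ in radians; h = -33.786335) = 31.456868

x = 293.6273, dx/dθ = 31.4569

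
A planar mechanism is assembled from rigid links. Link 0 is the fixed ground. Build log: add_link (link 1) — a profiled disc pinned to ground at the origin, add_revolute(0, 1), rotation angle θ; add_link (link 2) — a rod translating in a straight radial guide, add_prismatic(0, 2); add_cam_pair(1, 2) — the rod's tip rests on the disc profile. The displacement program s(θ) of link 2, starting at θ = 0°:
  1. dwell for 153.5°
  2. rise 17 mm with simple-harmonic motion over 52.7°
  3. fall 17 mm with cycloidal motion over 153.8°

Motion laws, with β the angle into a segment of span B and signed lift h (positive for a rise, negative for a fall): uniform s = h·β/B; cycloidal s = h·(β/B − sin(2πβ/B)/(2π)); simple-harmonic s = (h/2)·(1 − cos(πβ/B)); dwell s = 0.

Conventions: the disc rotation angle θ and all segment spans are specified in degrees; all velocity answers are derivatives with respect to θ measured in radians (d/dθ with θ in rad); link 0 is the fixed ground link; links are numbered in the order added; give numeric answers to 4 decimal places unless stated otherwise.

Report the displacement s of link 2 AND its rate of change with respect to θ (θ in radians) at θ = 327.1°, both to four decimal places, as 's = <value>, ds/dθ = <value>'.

seg 1 [0°–153.5°] dwell: s stays 0.0000
seg 2 [153.5°–206.2°] simple-harmonic, h=17: full span → s += 17 → s = 17.0000
seg 3 [206.2°–360°] cycloidal, h=-17: θ=327.1° here. β=120.9, B=153.8. -17·(0.7861 − sin(2π·0.7861)/(2π)) = -15.9998 → s = 1.0002
velocity in seg [206.2°–360°] (cycloidal), θ in radians: β = 120.9° = 2.1101 rad, B = 153.8° = 2.6843 rad; ds/dθ = (h/B)(1 − cos(2πβ/B)) = ((-17)/2.6843)(1 − cos(2π·0.7861)) = -4.909430 mm/rad

s = 1.0002, ds/dθ = -4.9094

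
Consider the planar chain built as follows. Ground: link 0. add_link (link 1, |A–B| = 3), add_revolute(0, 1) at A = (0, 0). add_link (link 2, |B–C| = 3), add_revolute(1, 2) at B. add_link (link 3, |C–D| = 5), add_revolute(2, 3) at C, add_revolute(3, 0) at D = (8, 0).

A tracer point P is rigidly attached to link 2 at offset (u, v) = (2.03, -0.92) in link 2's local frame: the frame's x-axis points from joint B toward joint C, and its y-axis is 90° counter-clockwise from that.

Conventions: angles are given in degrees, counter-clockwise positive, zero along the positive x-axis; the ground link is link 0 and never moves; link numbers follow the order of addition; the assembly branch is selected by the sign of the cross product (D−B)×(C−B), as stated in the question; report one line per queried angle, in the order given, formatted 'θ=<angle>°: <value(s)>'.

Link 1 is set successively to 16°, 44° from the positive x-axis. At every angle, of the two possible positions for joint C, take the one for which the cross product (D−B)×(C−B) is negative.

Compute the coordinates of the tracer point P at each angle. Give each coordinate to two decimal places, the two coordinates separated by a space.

A=(0,0), D=(8.00,0)
θ=16°: B = A + 3.00·(cos16°, sin16°) = (2.8838, 0.8269)
θ=16°: |BD| = 5.1826
θ=16°: circle(B,3.00) ∩ circle(D,5.00): a=1.0477, h=2.8111
θ=16°:   candidates: C₊=(4.3666,3.4349) cross=14.569; C₋=(3.4695,-2.1154) cross=-14.569
θ=16°:   branch - wants cross < 0 → take C=(3.4695,-2.1154) (cross=-14.569)
θ=16°: ex = (C−B)/|BC| = (0.1952,-0.9808); ey = (0.9808,0.1952)
θ=16°: P = B + 2.03·ex + -0.92·ey = (2.3778,-1.3436)
θ=44°: B = A + 3.00·(cos44°, sin44°) = (2.1580, 2.0840)
θ=44°: |BD| = 6.2026
θ=44°: circle(B,3.00) ∩ circle(D,5.00): a=1.8115, h=2.3913
θ=44°:   candidates: C₊=(4.6677,3.7277) cross=14.832; C₋=(3.0607,-0.7770) cross=-14.832
θ=44°:   branch - wants cross < 0 → take C=(3.0607,-0.7770) (cross=-14.832)
θ=44°: ex = (C−B)/|BC| = (0.3009,-0.9537); ey = (0.9537,0.3009)
θ=44°: P = B + 2.03·ex + -0.92·ey = (1.8915,-0.1288)

θ=16°: 2.38 -1.34
θ=44°: 1.89 -0.13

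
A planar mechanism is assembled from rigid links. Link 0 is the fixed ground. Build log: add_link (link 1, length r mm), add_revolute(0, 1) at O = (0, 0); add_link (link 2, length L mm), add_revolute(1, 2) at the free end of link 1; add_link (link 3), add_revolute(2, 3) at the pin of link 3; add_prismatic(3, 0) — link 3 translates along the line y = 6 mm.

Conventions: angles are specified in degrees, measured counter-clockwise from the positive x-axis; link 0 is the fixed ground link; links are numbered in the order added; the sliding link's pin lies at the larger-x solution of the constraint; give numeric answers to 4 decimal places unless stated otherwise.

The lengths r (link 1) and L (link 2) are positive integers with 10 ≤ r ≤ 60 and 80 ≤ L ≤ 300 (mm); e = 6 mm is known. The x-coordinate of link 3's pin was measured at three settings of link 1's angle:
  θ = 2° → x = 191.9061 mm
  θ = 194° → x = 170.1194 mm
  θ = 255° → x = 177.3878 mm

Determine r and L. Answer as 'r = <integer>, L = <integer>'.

constraint per measurement: (x − r cos θ)² + (r sin θ − e)² = L²
subtracting the θ₁ and θ₂ equations cancels the r² and L² terms:
r = (x₁² − x₂²) / (2[(x₁cos θ₁ + e sin θ₁) − (x₂cos θ₂ + e sin θ₂)]) = 11.0000 → r = 11
L² = (x₁ − r cos θ₁)² + (r sin θ₁ − e)² = 32760.9822 → L = 181.0000 → L = 181
check at θ₃=255°: x = 177.3878 (printed 177.3878) ✓

r = 11, L = 181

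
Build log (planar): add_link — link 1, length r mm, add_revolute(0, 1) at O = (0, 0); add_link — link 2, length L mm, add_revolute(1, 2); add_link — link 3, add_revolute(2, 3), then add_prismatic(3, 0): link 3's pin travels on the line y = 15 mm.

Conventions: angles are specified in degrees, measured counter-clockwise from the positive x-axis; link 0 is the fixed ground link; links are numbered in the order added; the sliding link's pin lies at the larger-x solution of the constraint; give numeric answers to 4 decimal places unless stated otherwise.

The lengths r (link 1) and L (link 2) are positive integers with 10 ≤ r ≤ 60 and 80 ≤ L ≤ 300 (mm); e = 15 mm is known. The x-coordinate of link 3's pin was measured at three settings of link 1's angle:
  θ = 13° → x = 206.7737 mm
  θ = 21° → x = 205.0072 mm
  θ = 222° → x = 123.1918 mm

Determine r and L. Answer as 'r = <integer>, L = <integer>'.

constraint per measurement: (x − r cos θ)² + (r sin θ − e)² = L²
subtracting the θ₁ and θ₂ equations cancels the r² and L² terms:
r = (x₁² − x₂²) / (2[(x₁cos θ₁ + e sin θ₁) − (x₂cos θ₂ + e sin θ₂)]) = 45.0011 → r = 45
L² = (x₁ − r cos θ₁)² + (r sin θ₁ − e)² = 26569.0098 → L = 163.0000 → L = 163
check at θ₃=222°: x = 123.1918 (printed 123.1918) ✓

r = 45, L = 163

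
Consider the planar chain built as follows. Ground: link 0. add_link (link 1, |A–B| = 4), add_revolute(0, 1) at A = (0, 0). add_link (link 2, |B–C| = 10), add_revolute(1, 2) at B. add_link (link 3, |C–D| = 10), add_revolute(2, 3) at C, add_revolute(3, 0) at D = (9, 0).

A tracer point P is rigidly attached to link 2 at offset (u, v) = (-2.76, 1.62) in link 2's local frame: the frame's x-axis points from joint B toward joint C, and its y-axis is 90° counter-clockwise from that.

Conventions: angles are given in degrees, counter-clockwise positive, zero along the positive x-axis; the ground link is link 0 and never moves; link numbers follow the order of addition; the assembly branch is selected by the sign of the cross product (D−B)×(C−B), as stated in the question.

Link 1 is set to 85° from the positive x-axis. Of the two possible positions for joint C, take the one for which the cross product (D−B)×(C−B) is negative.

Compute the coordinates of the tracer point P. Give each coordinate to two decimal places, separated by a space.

A=(0,0), D=(9.00,0)
B = A + 4.00·(cos85°, sin85°) = (0.3486, 3.9848)
|BD| = 9.5250
circle(B,10.00) ∩ circle(D,10.00): a=4.7625, h=8.7931
  candidates: C₊=(8.3529,9.9790) cross=83.754; C₋=(0.9957,-5.9943) cross=-83.754
  branch - wants cross < 0 → take C=(0.9957,-5.9943) (cross=-83.754)
ex = (C−B)/|BC| = (0.0647,-0.9979); ey = (0.9979,0.0647)
P = B + -2.76·ex + 1.62·ey = (1.7866,6.8438)

1.79 6.84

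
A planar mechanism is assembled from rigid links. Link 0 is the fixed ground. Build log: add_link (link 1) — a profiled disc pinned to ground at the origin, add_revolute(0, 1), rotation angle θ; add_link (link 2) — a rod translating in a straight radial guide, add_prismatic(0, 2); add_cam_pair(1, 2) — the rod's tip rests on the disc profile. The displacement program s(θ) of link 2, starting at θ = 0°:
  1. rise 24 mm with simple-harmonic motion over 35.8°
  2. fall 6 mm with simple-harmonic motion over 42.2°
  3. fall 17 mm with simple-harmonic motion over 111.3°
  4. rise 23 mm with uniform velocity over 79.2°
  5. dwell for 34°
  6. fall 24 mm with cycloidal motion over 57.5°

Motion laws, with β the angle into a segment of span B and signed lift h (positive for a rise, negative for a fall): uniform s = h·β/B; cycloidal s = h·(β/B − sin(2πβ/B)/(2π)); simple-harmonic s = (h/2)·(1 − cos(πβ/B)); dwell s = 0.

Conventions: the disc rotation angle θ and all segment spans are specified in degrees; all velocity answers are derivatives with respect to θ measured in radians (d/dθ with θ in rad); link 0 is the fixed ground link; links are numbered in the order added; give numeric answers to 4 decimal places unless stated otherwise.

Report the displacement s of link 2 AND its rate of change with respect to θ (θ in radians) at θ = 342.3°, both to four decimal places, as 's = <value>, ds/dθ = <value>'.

seg 1 [0°–35.8°] simple-harmonic, h=24: full span → s += 24 → s = 24.0000
seg 2 [35.8°–78°] simple-harmonic, h=-6: full span → s += -6 → s = 18.0000
seg 3 [78°–189.3°] simple-harmonic, h=-17: full span → s += -17 → s = 1.0000
seg 4 [189.3°–268.5°] uniform, h=23: full span → s += 23 → s = 24.0000
seg 5 [268.5°–302.5°] dwell: s stays 24.0000
seg 6 [302.5°–360°] cycloidal, h=-24: θ=342.3° here. β=39.8, B=57.5. -24·(0.6922 − sin(2π·0.6922)/(2π)) = -20.1825 → s = 3.8175
velocity in seg [302.5°–360°] (cycloidal), θ in radians: β = 39.8° = 0.6946 rad, B = 57.5° = 1.0036 rad; ds/dθ = (h/B)(1 − cos(2πβ/B)) = ((-24)/1.0036)(1 − cos(2π·0.6922)) = -32.413843 mm/rad

s = 3.8175, ds/dθ = -32.4138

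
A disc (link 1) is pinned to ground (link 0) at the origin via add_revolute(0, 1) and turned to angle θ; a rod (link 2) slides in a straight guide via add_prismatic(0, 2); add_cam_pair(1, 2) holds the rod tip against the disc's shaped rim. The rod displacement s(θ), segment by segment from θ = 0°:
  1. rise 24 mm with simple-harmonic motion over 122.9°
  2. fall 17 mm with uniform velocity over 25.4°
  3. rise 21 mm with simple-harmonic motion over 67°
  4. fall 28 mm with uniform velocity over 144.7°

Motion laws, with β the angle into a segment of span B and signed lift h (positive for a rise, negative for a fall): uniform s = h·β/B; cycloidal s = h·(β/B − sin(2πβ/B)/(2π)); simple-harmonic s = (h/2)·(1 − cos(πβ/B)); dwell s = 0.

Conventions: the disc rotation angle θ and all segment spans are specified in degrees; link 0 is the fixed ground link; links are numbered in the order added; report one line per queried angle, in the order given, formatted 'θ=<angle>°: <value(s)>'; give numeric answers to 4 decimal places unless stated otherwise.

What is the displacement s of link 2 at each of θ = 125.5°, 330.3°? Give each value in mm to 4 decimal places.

segment 1 (0° to 122.9°, simple-harmonic, h = 24) is passed completely: s = 0.0000 + (24) = 24.0000
θ = 125.5° falls in segment 2 (122.9° to 148.3°, uniform, h = -17): β = 125.5 − 122.9 = 2.6°, B = 25.4°; Δs = -17·2.6/25.4 = -1.7402; s = 24.0000 − 1.7402 = 22.2598
segment 2 (122.9° to 148.3°, uniform, h = -17) is passed completely: s = 24.0000 + (-17) = 7.0000
segment 3 (148.3° to 215.3°, simple-harmonic, h = 21) is passed completely: s = 7.0000 + (21) = 28.0000
θ = 330.3° falls in segment 4 (215.3° to 360°, uniform, h = -28): β = 330.3 − 215.3 = 115°, B = 144.7°; Δs = -28·115/144.7 = -22.2529; s = 28.0000 − 22.2529 = 5.7471

θ=125.5°: 22.2598
θ=330.3°: 5.7471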